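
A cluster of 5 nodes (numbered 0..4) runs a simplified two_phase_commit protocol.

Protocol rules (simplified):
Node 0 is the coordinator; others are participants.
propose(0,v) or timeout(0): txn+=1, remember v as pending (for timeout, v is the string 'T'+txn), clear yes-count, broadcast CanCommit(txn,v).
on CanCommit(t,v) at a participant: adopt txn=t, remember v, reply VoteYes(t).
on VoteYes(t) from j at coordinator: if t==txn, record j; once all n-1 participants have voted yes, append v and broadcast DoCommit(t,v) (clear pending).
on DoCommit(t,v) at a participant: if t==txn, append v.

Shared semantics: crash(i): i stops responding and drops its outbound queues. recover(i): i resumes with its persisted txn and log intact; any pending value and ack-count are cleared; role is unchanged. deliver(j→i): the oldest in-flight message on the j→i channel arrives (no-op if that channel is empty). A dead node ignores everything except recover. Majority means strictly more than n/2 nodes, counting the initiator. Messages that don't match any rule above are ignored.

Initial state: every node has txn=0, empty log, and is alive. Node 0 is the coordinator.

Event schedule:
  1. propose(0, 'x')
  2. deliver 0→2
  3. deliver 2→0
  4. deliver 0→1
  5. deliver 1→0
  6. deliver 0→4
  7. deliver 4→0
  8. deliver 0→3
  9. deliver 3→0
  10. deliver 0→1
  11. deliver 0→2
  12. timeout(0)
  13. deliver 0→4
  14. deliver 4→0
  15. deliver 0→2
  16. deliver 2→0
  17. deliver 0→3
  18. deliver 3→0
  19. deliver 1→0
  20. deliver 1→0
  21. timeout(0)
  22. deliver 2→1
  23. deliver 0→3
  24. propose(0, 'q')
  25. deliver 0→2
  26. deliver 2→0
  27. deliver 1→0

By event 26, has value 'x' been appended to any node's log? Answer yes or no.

yes

1. propose(0,'x'):  <0:coor t1 ->
2. deliver 0→2:  <2:part t1 ->
3. deliver 2→0:  nop
4. deliver 0→1:  <1:part t1 ->
5. deliver 1→0:  nop
6. deliver 0→4:  <4:part t1 ->
7. deliver 4→0:  nop
8. deliver 0→3:  <3:part t1 ->
9. deliver 3→0:  <0:coor t1 x>
10. deliver 0→1:  <1:part t1 x>
11. deliver 0→2:  <2:part t1 x>
12. timeout(0):  <0:coor t2 x>
13. deliver 0→4:  <4:part t1 x>
14. deliver 4→0:  nop
15. deliver 0→2:  <2:part t2 x>
16. deliver 2→0:  nop
17. deliver 0→3:  <3:part t1 x>
18. deliver 3→0:  nop
19. deliver 1→0:  nop
20. deliver 1→0:  nop
21. timeout(0):  <0:coor t3 x>
22. deliver 2→1:  nop
23. deliver 0→3:  <3:part t2 x>
24. propose(0,'q'):  <0:coor t4 x>
25. deliver 0→2:  <2:part t3 x>
26. deliver 2→0:  nop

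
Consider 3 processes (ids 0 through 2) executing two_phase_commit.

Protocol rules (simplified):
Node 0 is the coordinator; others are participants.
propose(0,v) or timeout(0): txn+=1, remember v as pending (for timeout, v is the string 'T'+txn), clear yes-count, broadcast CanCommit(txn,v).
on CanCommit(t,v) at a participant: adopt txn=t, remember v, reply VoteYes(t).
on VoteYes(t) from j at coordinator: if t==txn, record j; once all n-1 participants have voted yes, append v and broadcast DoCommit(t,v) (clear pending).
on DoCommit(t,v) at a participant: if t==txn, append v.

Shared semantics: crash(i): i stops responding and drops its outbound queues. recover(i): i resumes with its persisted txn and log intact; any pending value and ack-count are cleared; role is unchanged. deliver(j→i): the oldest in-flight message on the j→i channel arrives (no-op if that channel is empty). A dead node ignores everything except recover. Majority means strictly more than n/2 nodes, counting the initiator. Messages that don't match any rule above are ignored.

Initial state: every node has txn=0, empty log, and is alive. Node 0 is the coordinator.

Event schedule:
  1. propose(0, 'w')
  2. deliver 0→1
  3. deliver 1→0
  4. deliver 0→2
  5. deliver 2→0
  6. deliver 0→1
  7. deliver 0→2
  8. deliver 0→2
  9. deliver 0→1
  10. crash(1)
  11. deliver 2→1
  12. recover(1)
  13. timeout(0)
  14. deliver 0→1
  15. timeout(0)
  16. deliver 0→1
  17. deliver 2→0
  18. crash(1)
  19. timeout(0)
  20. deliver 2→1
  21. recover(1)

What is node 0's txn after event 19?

4

after 1 — propose(0,'w'): n0:coor/t1/[-]
after 2 — deliver 0→1: n1:part/t1/[-]
after 3 — deliver 1→0: ·
after 4 — deliver 0→2: n2:part/t1/[-]
after 5 — deliver 2→0: n0:coor/t1/[w]
after 6 — deliver 0→1: n1:part/t1/[w]
after 7 — deliver 0→2: n2:part/t1/[w]
after 8 — deliver 0→2: ·
after 9 — deliver 0→1: ·
after 10 — crash(1): n1:✗part/t1/[w]
after 11 — deliver 2→1: ·
after 12 — recover(1): n1:part/t1/[w]
after 13 — timeout(0): n0:coor/t2/[w]
after 14 — deliver 0→1: n1:part/t2/[w]
after 15 — timeout(0): n0:coor/t3/[w]
after 16 — deliver 0→1: n1:part/t3/[w]
after 17 — deliver 2→0: ·
after 18 — crash(1): n1:✗part/t3/[w]
after 19 — timeout(0): n0:coor/t4/[w]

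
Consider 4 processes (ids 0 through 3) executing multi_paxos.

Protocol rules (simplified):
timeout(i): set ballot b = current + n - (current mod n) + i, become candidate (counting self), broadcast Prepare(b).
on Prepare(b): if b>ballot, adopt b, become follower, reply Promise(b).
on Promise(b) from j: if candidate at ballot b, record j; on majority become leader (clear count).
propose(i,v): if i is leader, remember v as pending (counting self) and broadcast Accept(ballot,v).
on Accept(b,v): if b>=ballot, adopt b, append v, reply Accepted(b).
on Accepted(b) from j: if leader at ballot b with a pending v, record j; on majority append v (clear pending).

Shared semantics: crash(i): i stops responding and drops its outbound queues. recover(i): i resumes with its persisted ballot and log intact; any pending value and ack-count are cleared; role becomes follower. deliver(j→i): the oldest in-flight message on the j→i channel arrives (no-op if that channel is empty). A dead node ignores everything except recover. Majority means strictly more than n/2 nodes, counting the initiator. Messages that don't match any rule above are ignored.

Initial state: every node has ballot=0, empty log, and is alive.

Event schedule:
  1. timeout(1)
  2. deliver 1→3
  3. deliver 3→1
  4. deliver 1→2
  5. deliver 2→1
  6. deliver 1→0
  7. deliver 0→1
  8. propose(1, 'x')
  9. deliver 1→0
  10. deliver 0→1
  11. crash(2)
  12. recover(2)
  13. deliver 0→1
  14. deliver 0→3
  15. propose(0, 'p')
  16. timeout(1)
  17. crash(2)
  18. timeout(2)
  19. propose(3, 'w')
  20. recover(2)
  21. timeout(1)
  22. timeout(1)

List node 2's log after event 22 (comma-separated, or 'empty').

empty

after 1 — timeout(1): n1:cand/b5/[-]
after 2 — deliver 1→3: n3:foll/b5/[-]
after 3 — deliver 3→1: ·
after 4 — deliver 1→2: n2:foll/b5/[-]
after 5 — deliver 2→1: n1:lead/b5/[-]
after 6 — deliver 1→0: n0:foll/b5/[-]
after 7 — deliver 0→1: ·
after 8 — propose(1,'x'): ·
after 9 — deliver 1→0: n0:foll/b5/[x]
after 10 — deliver 0→1: ·
after 11 — crash(2): n2:✗foll/b5/[-]
after 12 — recover(2): n2:foll/b5/[-]
after 13 — deliver 0→1: ·
after 14 — deliver 0→3: ·
after 15 — propose(0,'p'): ·
after 16 — timeout(1): n1:cand/b9/[-]
after 17 — crash(2): n2:✗foll/b5/[-]
after 18 — timeout(2): ·
after 19 — propose(3,'w'): ·
after 20 — recover(2): n2:foll/b5/[-]
after 21 — timeout(1): n1:cand/b13/[-]
after 22 — timeout(1): n1:cand/b17/[-]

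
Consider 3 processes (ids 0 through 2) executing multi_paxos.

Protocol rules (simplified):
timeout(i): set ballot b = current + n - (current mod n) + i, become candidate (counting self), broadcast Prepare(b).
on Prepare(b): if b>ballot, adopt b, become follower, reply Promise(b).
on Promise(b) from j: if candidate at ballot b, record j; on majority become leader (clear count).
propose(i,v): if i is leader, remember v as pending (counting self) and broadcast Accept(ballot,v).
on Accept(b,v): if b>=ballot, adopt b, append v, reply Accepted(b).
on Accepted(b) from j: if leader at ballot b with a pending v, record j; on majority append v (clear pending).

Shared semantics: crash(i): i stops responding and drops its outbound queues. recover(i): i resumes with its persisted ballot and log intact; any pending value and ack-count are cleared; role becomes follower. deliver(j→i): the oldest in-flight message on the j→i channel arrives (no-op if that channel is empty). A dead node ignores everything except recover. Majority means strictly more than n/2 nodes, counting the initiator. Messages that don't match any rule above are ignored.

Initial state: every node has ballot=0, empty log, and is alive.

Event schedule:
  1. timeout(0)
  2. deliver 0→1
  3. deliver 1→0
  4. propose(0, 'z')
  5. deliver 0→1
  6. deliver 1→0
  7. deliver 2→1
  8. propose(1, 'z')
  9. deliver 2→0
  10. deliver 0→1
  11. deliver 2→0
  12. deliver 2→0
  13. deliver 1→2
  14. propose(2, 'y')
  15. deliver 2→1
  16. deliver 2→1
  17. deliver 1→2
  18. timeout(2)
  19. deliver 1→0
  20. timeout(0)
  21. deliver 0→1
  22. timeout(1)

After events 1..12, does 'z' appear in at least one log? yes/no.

yes

e1 timeout(0): 0[cand,b=3,-]
e2 deliver 0→1: 1[foll,b=3,-]
e3 deliver 1→0: 0[lead,b=3,-]
e4 propose(0,'z'): ·
e5 deliver 0→1: 1[foll,b=3,z]
e6 deliver 1→0: 0[lead,b=3,z]
e7 deliver 2→1: ·
e8 propose(1,'z'): ·
e9 deliver 2→0: ·
e10 deliver 0→1: ·
e11 deliver 2→0: ·
e12 deliver 2→0: ·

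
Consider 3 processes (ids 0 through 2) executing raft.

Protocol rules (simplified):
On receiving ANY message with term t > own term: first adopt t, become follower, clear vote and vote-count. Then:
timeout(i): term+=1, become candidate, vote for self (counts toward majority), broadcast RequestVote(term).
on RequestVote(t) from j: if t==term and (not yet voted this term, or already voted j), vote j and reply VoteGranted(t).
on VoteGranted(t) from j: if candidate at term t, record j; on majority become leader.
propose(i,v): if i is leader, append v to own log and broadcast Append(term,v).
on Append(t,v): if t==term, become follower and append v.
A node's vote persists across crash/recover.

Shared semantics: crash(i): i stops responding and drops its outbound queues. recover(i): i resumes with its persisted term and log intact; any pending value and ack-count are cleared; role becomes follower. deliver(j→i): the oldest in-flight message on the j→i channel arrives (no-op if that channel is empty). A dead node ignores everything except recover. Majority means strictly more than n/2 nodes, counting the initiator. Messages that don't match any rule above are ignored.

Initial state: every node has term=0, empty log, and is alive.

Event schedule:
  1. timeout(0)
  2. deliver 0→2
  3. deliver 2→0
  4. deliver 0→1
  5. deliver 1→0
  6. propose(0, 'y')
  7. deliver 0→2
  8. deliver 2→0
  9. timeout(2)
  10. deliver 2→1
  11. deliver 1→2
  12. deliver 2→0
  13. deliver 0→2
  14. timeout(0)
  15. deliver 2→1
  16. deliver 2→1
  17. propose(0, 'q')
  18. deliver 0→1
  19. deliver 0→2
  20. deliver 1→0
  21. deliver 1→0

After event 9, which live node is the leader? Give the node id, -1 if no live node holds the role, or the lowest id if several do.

0

1. timeout(0):  <0:cand t1 ->
2. deliver 0→2:  <2:foll t1 ->
3. deliver 2→0:  <0:lead t1 ->
4. deliver 0→1:  <1:foll t1 ->
5. deliver 1→0:  nop
6. propose(0,'y'):  <0:lead t1 y>
7. deliver 0→2:  <2:foll t1 y>
8. deliver 2→0:  nop
9. timeout(2):  <2:cand t2 y>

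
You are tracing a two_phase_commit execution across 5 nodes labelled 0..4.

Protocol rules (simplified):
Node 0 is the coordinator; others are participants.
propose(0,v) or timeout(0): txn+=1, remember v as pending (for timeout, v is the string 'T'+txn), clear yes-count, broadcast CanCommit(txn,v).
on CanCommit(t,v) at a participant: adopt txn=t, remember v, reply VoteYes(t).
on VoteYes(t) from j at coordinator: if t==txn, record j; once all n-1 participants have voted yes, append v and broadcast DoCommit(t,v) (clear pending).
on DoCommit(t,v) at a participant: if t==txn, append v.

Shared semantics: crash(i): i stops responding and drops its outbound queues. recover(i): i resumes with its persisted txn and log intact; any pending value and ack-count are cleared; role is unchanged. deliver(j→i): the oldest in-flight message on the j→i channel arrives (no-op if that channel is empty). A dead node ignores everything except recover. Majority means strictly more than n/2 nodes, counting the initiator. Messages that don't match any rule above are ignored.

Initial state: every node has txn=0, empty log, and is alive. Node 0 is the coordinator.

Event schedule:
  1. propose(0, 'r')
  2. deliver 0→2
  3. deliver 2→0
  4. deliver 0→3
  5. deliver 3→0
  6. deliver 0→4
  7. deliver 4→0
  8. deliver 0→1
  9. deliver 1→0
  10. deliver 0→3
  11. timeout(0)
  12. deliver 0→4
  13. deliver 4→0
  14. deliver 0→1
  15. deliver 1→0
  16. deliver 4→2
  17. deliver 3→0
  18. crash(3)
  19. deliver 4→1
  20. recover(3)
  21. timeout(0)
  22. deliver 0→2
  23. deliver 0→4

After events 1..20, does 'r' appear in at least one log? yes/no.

1. propose(0,'r'):  <0:coor t1 ->
2. deliver 0→2:  <2:part t1 ->
3. deliver 2→0:  nop
4. deliver 0→3:  <3:part t1 ->
5. deliver 3→0:  nop
6. deliver 0→4:  <4:part t1 ->
7. deliver 4→0:  nop
8. deliver 0→1:  <1:part t1 ->
9. deliver 1→0:  <0:coor t1 r>
10. deliver 0→3:  <3:part t1 r>
11. timeout(0):  <0:coor t2 r>
12. deliver 0→4:  <4:part t1 r>
13. deliver 4→0:  nop
14. deliver 0→1:  <1:part t1 r>
15. deliver 1→0:  nop
16. deliver 4→2:  nop
17. deliver 3→0:  nop
18. crash(3):  <3:✗part t1 r>
19. deliver 4→1:  nop
20. recover(3):  <3:part t1 r>

yes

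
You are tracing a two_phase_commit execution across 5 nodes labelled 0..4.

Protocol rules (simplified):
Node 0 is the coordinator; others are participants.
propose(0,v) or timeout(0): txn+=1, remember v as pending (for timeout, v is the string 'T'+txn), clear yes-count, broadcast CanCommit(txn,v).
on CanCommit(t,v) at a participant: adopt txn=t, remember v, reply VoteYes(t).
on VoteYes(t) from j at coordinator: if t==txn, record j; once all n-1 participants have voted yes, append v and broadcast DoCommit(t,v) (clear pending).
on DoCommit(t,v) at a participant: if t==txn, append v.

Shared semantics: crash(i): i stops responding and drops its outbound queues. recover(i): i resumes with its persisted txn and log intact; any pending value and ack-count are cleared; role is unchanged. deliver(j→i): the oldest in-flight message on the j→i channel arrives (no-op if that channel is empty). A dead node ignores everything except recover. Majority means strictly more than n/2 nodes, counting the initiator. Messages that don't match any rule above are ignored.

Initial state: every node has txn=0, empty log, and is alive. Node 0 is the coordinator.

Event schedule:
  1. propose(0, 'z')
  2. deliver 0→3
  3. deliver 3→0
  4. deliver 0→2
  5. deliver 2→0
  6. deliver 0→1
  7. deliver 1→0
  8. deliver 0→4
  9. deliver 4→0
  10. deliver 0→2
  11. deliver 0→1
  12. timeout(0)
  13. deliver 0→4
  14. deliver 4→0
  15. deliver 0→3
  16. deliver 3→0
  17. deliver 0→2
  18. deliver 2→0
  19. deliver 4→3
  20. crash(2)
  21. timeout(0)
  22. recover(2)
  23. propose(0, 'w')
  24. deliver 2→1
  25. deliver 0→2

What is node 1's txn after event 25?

after 1 — propose(0,'z'): n0:coor/t1/[-]
after 2 — deliver 0→3: n3:part/t1/[-]
after 3 — deliver 3→0: ·
after 4 — deliver 0→2: n2:part/t1/[-]
after 5 — deliver 2→0: ·
after 6 — deliver 0→1: n1:part/t1/[-]
after 7 — deliver 1→0: ·
after 8 — deliver 0→4: n4:part/t1/[-]
after 9 — deliver 4→0: n0:coor/t1/[z]
after 10 — deliver 0→2: n2:part/t1/[z]
after 11 — deliver 0→1: n1:part/t1/[z]
after 12 — timeout(0): n0:coor/t2/[z]
after 13 — deliver 0→4: n4:part/t1/[z]
after 14 — deliver 4→0: ·
after 15 — deliver 0→3: n3:part/t1/[z]
after 16 — deliver 3→0: ·
after 17 — deliver 0→2: n2:part/t2/[z]
after 18 — deliver 2→0: ·
after 19 — deliver 4→3: ·
after 20 — crash(2): n2:✗part/t2/[z]
after 21 — timeout(0): n0:coor/t3/[z]
after 22 — recover(2): n2:part/t2/[z]
after 23 — propose(0,'w'): n0:coor/t4/[z]
after 24 — deliver 2→1: ·
after 25 — deliver 0→2: n2:part/t3/[z]

1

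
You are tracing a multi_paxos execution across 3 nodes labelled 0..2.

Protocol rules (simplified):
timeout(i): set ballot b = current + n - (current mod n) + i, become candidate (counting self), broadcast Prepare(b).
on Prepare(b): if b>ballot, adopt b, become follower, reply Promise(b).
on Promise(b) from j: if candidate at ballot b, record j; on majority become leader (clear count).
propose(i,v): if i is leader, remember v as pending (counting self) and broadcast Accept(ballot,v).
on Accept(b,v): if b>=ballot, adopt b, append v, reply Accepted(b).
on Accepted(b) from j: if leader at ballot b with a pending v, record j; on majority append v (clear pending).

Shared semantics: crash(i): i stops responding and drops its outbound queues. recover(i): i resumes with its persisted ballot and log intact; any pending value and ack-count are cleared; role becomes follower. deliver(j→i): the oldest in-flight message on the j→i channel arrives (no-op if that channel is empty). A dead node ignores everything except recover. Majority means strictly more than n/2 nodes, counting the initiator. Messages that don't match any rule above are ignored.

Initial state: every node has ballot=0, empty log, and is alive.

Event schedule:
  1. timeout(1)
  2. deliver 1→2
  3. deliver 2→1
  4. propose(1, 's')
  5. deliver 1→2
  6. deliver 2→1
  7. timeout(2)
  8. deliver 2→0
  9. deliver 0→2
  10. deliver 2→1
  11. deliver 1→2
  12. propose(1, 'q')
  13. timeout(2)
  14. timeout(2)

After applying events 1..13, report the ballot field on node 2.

after 1 — timeout(1): n1:cand/b4/[-]
after 2 — deliver 1→2: n2:foll/b4/[-]
after 3 — deliver 2→1: n1:lead/b4/[-]
after 4 — propose(1,'s'): ·
after 5 — deliver 1→2: n2:foll/b4/[s]
after 6 — deliver 2→1: n1:lead/b4/[s]
after 7 — timeout(2): n2:cand/b8/[s]
after 8 — deliver 2→0: n0:foll/b8/[-]
after 9 — deliver 0→2: n2:lead/b8/[s]
after 10 — deliver 2→1: n1:foll/b8/[s]
after 11 — deliver 1→2: ·
after 12 — propose(1,'q'): ·
after 13 — timeout(2): n2:cand/b11/[s]

11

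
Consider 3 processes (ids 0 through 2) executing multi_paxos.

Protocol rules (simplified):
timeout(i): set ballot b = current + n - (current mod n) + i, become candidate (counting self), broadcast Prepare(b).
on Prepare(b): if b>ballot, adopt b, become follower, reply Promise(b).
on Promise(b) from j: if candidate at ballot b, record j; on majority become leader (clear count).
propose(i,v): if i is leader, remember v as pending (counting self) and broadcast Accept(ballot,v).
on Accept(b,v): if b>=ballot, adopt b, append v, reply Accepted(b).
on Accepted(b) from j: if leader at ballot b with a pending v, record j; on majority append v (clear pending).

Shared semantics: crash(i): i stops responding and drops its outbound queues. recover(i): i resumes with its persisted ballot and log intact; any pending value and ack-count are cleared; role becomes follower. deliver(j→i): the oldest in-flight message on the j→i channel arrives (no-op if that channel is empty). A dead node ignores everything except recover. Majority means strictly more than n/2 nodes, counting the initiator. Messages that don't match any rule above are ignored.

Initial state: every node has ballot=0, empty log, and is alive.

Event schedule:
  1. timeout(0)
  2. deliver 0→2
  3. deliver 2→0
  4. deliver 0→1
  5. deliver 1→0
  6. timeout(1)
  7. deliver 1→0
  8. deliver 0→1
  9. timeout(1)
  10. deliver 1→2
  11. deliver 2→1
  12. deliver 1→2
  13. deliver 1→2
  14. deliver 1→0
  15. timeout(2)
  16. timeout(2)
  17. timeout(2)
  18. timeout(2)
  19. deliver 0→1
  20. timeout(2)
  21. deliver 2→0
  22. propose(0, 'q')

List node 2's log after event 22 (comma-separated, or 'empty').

1. timeout(0):  <0:cand b3 ->
2. deliver 0→2:  <2:foll b3 ->
3. deliver 2→0:  <0:lead b3 ->
4. deliver 0→1:  <1:foll b3 ->
5. deliver 1→0:  nop
6. timeout(1):  <1:cand b7 ->
7. deliver 1→0:  <0:foll b7 ->
8. deliver 0→1:  <1:lead b7 ->
9. timeout(1):  <1:cand b10 ->
10. deliver 1→2:  <2:foll b7 ->
11. deliver 2→1:  nop
12. deliver 1→2:  <2:foll b10 ->
13. deliver 1→2:  nop
14. deliver 1→0:  <0:foll b10 ->
15. timeout(2):  <2:cand b14 ->
16. timeout(2):  <2:cand b17 ->
17. timeout(2):  <2:cand b20 ->
18. timeout(2):  <2:cand b23 ->
19. deliver 0→1:  <1:lead b10 ->
20. timeout(2):  <2:cand b26 ->
21. deliver 2→0:  <0:foll b14 ->
22. propose(0,'q'):  nop

empty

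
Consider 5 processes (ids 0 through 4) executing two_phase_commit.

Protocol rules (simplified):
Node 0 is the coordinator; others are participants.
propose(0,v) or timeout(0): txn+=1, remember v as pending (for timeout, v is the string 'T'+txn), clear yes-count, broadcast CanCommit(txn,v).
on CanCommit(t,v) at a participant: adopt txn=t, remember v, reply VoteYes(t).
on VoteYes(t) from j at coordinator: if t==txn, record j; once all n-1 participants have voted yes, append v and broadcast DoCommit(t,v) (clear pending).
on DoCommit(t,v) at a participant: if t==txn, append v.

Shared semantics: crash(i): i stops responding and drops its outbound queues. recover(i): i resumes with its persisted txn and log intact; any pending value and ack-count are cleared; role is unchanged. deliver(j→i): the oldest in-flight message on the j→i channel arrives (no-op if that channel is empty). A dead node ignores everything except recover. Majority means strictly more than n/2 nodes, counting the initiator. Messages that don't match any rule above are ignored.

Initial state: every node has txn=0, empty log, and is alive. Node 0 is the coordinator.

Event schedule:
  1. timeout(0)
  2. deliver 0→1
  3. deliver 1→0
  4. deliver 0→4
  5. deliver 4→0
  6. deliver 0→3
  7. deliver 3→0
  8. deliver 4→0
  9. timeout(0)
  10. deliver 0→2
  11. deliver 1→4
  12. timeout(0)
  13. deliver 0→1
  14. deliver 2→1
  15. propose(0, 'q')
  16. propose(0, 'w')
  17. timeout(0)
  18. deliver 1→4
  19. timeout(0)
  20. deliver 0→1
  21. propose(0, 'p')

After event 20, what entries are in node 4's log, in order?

[1] timeout(0) → N0(coor t1 [-])
[2] deliver 0→1 → N1(part t1 [-])
[3] deliver 1→0 → ∅
[4] deliver 0→4 → N4(part t1 [-])
[5] deliver 4→0 → ∅
[6] deliver 0→3 → N3(part t1 [-])
[7] deliver 3→0 → ∅
[8] deliver 4→0 → ∅
[9] timeout(0) → N0(coor t2 [-])
[10] deliver 0→2 → N2(part t1 [-])
[11] deliver 1→4 → ∅
[12] timeout(0) → N0(coor t3 [-])
[13] deliver 0→1 → N1(part t2 [-])
[14] deliver 2→1 → ∅
[15] propose(0,'q') → N0(coor t4 [-])
[16] propose(0,'w') → N0(coor t5 [-])
[17] timeout(0) → N0(coor t6 [-])
[18] deliver 1→4 → ∅
[19] timeout(0) → N0(coor t7 [-])
[20] deliver 0→1 → N1(part t3 [-])

empty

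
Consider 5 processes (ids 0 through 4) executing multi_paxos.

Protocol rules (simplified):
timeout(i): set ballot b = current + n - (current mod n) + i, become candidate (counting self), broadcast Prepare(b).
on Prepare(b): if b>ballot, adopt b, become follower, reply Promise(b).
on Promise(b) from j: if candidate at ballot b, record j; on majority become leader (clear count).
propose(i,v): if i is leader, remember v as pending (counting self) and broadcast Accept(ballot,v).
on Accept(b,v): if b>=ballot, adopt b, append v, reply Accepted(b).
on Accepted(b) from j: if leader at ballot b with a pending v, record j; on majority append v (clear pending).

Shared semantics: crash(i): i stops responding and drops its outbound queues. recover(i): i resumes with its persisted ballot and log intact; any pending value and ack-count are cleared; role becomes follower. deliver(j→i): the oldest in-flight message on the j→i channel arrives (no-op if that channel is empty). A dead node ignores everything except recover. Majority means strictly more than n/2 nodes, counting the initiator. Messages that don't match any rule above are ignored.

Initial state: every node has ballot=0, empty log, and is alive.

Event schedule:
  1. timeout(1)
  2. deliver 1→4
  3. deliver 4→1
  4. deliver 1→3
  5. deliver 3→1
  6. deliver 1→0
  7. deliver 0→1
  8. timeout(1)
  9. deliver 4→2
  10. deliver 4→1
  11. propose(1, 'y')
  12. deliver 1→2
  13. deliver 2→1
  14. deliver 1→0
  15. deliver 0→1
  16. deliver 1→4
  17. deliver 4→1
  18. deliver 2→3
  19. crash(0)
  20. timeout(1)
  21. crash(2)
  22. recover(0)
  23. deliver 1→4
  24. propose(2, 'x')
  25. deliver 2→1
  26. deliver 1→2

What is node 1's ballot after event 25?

1. timeout(1):  <1:cand b6 ->
2. deliver 1→4:  <4:foll b6 ->
3. deliver 4→1:  nop
4. deliver 1→3:  <3:foll b6 ->
5. deliver 3→1:  <1:lead b6 ->
6. deliver 1→0:  <0:foll b6 ->
7. deliver 0→1:  nop
8. timeout(1):  <1:cand b11 ->
9. deliver 4→2:  nop
10. deliver 4→1:  nop
11. propose(1,'y'):  nop
12. deliver 1→2:  <2:foll b6 ->
13. deliver 2→1:  nop
14. deliver 1→0:  <0:foll b11 ->
15. deliver 0→1:  nop
16. deliver 1→4:  <4:foll b11 ->
17. deliver 4→1:  <1:lead b11 ->
18. deliver 2→3:  nop
19. crash(0):  <0:✗foll b11 ->
20. timeout(1):  <1:cand b16 ->
21. crash(2):  <2:✗foll b6 ->
22. recover(0):  <0:foll b11 ->
23. deliver 1→4:  <4:foll b16 ->
24. propose(2,'x'):  nop
25. deliver 2→1:  nop

16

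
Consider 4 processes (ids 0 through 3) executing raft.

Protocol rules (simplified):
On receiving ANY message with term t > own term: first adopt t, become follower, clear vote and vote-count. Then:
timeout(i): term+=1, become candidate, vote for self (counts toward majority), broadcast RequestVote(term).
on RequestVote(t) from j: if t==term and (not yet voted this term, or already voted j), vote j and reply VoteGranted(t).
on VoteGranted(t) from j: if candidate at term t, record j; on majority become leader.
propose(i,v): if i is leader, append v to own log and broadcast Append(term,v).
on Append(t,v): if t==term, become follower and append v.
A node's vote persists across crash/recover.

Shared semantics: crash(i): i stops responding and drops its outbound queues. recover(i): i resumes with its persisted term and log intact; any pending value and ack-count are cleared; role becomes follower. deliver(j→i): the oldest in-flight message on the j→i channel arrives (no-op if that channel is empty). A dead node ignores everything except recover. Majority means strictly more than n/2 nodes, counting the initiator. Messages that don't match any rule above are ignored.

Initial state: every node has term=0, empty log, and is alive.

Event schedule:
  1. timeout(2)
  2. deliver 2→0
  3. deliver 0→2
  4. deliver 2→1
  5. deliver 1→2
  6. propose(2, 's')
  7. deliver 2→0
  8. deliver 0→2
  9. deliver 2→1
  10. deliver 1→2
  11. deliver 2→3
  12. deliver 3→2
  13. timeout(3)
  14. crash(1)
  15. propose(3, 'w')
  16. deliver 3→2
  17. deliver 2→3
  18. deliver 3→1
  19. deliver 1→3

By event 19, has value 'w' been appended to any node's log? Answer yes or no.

1. timeout(2):  <2:cand t1 ->
2. deliver 2→0:  <0:foll t1 ->
3. deliver 0→2:  nop
4. deliver 2→1:  <1:foll t1 ->
5. deliver 1→2:  <2:lead t1 ->
6. propose(2,'s'):  <2:lead t1 s>
7. deliver 2→0:  <0:foll t1 s>
8. deliver 0→2:  nop
9. deliver 2→1:  <1:foll t1 s>
10. deliver 1→2:  nop
11. deliver 2→3:  <3:foll t1 ->
12. deliver 3→2:  nop
13. timeout(3):  <3:cand t2 ->
14. crash(1):  <1:✗foll t1 s>
15. propose(3,'w'):  nop
16. deliver 3→2:  <2:foll t2 s>
17. deliver 2→3:  nop
18. deliver 3→1:  nop
19. deliver 1→3:  nop

no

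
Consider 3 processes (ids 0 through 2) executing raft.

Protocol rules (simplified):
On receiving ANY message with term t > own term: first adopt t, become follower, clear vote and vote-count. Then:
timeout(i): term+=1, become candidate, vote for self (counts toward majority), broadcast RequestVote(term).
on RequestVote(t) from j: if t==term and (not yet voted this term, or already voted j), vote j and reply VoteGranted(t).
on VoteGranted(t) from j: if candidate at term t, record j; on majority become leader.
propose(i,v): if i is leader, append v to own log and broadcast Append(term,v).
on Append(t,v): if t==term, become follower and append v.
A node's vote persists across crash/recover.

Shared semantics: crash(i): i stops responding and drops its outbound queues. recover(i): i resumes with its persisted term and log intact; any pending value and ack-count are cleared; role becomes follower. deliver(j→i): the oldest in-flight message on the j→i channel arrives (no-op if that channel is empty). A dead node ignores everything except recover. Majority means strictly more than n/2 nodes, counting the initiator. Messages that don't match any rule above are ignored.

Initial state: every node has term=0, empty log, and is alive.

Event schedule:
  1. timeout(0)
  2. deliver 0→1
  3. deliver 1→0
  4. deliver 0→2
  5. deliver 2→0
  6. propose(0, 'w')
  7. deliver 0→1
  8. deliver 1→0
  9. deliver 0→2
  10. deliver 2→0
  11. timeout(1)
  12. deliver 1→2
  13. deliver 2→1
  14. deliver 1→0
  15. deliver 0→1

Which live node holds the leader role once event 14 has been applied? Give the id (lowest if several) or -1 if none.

1

after 1 — timeout(0): n0:cand/t1/[-]
after 2 — deliver 0→1: n1:foll/t1/[-]
after 3 — deliver 1→0: n0:lead/t1/[-]
after 4 — deliver 0→2: n2:foll/t1/[-]
after 5 — deliver 2→0: ·
after 6 — propose(0,'w'): n0:lead/t1/[w]
after 7 — deliver 0→1: n1:foll/t1/[w]
after 8 — deliver 1→0: ·
after 9 — deliver 0→2: n2:foll/t1/[w]
after 10 — deliver 2→0: ·
after 11 — timeout(1): n1:cand/t2/[w]
after 12 — deliver 1→2: n2:foll/t2/[w]
after 13 — deliver 2→1: n1:lead/t2/[w]
after 14 — deliver 1→0: n0:foll/t2/[w]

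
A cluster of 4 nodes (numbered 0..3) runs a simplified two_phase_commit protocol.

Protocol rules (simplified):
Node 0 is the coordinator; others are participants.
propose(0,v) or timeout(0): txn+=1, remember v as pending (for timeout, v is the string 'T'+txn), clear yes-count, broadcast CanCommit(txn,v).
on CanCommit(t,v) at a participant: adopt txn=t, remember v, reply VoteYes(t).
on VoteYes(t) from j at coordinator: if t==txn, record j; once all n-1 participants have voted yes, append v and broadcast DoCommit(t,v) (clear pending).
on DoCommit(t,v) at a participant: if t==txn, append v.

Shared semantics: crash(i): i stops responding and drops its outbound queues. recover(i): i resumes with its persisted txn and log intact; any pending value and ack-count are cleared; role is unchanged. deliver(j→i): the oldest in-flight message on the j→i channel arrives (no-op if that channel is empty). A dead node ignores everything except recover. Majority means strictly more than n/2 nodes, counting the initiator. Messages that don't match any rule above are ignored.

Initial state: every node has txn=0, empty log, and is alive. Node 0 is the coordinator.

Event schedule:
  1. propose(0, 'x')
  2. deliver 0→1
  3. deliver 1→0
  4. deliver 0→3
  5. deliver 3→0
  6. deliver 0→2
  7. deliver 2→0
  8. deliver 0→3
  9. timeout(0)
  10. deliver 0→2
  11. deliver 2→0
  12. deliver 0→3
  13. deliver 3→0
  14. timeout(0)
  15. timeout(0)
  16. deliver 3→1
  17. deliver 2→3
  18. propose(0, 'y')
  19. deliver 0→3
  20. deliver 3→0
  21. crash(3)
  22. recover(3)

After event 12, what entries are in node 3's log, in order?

after 1 — propose(0,'x'): n0:coor/t1/[-]
after 2 — deliver 0→1: n1:part/t1/[-]
after 3 — deliver 1→0: ·
after 4 — deliver 0→3: n3:part/t1/[-]
after 5 — deliver 3→0: ·
after 6 — deliver 0→2: n2:part/t1/[-]
after 7 — deliver 2→0: n0:coor/t1/[x]
after 8 — deliver 0→3: n3:part/t1/[x]
after 9 — timeout(0): n0:coor/t2/[x]
after 10 — deliver 0→2: n2:part/t1/[x]
after 11 — deliver 2→0: ·
after 12 — deliver 0→3: n3:part/t2/[x]

x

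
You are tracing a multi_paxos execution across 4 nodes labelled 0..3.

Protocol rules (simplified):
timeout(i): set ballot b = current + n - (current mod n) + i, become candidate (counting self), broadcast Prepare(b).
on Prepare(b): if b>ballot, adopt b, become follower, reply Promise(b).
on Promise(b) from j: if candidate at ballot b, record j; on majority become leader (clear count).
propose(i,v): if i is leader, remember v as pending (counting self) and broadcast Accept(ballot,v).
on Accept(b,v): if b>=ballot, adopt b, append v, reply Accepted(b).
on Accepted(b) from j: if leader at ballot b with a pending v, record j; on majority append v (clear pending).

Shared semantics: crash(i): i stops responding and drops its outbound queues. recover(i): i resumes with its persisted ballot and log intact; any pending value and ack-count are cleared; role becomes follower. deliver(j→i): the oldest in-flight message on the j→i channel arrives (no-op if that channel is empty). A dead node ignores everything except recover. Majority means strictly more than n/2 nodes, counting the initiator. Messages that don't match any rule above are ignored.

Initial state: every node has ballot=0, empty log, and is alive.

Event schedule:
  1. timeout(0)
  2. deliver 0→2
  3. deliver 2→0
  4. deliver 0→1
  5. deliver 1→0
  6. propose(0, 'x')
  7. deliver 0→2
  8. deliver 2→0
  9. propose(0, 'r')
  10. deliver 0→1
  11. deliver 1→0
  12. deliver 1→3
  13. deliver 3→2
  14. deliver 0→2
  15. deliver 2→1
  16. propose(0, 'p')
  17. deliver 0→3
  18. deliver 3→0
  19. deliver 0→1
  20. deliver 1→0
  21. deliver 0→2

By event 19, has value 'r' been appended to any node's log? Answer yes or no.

e1 timeout(0): 0[cand,b=4,-]
e2 deliver 0→2: 2[foll,b=4,-]
e3 deliver 2→0: ·
e4 deliver 0→1: 1[foll,b=4,-]
e5 deliver 1→0: 0[lead,b=4,-]
e6 propose(0,'x'): ·
e7 deliver 0→2: 2[foll,b=4,x]
e8 deliver 2→0: ·
e9 propose(0,'r'): ·
e10 deliver 0→1: 1[foll,b=4,x]
e11 deliver 1→0: ·
e12 deliver 1→3: ·
e13 deliver 3→2: ·
e14 deliver 0→2: 2[foll,b=4,x,r]
e15 deliver 2→1: ·
e16 propose(0,'p'): ·
e17 deliver 0→3: 3[foll,b=4,-]
e18 deliver 3→0: ·
e19 deliver 0→1: 1[foll,b=4,x,r]

yes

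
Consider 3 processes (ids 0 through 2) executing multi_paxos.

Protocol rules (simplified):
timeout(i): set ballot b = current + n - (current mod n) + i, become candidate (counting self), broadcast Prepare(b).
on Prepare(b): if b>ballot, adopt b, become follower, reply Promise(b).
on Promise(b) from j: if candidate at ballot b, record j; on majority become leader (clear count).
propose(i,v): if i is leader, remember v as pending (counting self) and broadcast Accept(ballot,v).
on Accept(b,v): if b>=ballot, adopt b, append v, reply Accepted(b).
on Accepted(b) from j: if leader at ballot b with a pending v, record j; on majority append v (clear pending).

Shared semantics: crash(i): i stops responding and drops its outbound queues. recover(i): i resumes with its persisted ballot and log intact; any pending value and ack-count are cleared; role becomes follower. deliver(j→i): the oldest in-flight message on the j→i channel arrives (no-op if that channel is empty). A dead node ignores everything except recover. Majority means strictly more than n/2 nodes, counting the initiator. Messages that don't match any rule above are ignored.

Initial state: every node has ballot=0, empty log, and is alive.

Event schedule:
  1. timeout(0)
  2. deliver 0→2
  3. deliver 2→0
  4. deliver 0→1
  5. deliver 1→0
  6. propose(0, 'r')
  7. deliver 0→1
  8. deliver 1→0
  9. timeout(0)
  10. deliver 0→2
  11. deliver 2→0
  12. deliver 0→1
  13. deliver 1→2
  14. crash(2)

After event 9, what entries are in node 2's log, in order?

empty

e1 timeout(0): 0[cand,b=3,-]
e2 deliver 0→2: 2[foll,b=3,-]
e3 deliver 2→0: 0[lead,b=3,-]
e4 deliver 0→1: 1[foll,b=3,-]
e5 deliver 1→0: ·
e6 propose(0,'r'): ·
e7 deliver 0→1: 1[foll,b=3,r]
e8 deliver 1→0: 0[lead,b=3,r]
e9 timeout(0): 0[cand,b=6,r]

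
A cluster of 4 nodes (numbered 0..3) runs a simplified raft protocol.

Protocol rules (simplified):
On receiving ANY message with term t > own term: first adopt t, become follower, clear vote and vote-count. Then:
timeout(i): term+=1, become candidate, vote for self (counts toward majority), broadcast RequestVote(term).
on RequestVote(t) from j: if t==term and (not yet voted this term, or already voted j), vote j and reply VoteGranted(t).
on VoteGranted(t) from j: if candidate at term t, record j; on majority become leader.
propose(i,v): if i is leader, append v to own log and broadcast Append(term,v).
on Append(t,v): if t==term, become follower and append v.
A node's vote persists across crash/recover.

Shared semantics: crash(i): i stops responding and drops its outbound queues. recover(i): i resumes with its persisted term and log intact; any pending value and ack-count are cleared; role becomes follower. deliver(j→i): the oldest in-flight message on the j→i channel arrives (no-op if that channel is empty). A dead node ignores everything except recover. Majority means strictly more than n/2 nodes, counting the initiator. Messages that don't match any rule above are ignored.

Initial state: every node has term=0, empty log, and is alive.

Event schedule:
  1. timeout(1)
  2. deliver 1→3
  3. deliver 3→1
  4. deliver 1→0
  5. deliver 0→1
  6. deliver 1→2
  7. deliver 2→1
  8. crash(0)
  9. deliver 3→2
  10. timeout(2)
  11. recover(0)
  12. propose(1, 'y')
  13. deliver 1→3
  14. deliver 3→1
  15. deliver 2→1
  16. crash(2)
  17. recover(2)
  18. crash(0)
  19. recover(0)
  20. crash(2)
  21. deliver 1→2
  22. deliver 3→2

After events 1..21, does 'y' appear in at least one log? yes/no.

yes

1. timeout(1):  <1:cand t1 ->
2. deliver 1→3:  <3:foll t1 ->
3. deliver 3→1:  nop
4. deliver 1→0:  <0:foll t1 ->
5. deliver 0→1:  <1:lead t1 ->
6. deliver 1→2:  <2:foll t1 ->
7. deliver 2→1:  nop
8. crash(0):  <0:✗foll t1 ->
9. deliver 3→2:  nop
10. timeout(2):  <2:cand t2 ->
11. recover(0):  <0:foll t1 ->
12. propose(1,'y'):  <1:lead t1 y>
13. deliver 1→3:  <3:foll t1 y>
14. deliver 3→1:  nop
15. deliver 2→1:  <1:foll t2 y>
16. crash(2):  <2:✗cand t2 ->
17. recover(2):  <2:foll t2 ->
18. crash(0):  <0:✗foll t1 ->
19. recover(0):  <0:foll t1 ->
20. crash(2):  <2:✗foll t2 ->
21. deliver 1→2:  nop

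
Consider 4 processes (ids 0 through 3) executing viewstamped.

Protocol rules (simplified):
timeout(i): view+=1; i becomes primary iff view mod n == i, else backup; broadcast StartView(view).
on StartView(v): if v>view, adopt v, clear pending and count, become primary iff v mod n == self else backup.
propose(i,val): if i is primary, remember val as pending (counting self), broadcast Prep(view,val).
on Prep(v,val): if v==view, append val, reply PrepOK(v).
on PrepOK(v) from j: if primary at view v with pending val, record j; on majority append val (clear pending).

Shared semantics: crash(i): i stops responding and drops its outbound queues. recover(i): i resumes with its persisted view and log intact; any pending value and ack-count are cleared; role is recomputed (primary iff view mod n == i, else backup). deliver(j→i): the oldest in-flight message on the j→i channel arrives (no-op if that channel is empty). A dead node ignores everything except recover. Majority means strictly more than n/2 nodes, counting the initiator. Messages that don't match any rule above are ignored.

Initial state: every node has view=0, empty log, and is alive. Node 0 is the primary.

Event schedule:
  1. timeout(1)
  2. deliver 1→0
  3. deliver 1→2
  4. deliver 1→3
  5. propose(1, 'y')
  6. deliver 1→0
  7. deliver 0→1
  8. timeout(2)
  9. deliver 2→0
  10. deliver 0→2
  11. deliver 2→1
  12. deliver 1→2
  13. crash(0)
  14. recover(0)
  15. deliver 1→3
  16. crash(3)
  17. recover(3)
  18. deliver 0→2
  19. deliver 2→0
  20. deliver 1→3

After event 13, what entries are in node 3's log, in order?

empty

1. timeout(1):  <1:prim v1 ->
2. deliver 1→0:  <0:back v1 ->
3. deliver 1→2:  <2:back v1 ->
4. deliver 1→3:  <3:back v1 ->
5. propose(1,'y'):  nop
6. deliver 1→0:  <0:back v1 y>
7. deliver 0→1:  nop
8. timeout(2):  <2:prim v2 ->
9. deliver 2→0:  <0:back v2 y>
10. deliver 0→2:  nop
11. deliver 2→1:  <1:back v2 ->
12. deliver 1→2:  nop
13. crash(0):  <0:✗back v2 y>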